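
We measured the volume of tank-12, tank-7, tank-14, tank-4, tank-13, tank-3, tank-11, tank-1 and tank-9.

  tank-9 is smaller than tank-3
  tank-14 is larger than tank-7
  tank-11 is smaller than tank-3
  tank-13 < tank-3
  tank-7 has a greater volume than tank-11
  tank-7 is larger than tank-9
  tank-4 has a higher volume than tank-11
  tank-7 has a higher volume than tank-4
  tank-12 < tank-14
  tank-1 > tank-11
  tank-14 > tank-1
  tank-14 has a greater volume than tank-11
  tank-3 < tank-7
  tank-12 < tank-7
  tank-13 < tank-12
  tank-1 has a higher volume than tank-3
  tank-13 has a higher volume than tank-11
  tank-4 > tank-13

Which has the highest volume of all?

tank-9 is not greatest since tank-9 < tank-3; tank-11 is not greatest since tank-11 < tank-13; tank-13 is not greatest since tank-13 < tank-3; tank-4 is not greatest since tank-4 < tank-7; tank-3 is not greatest since tank-3 < tank-7; tank-12 is not greatest since tank-12 < tank-14; tank-7 is not greatest since tank-7 < tank-14; tank-1 is not greatest since tank-1 < tank-14.
Only tank-14 has nothing above it, so tank-14 is the highest volume.

tank-14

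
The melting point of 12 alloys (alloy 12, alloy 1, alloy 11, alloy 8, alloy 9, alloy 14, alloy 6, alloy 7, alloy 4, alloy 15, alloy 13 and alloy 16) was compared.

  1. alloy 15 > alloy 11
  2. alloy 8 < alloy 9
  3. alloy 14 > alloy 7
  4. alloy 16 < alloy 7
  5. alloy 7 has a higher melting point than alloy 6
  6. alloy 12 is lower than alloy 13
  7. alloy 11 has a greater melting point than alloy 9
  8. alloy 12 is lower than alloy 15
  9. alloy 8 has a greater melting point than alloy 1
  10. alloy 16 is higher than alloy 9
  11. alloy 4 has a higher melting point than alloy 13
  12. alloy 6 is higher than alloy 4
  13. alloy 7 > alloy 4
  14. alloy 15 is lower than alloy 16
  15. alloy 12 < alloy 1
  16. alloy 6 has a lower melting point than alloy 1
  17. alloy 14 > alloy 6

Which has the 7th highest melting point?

Chaining the given pairs: alloy 12 < alloy 13 < alloy 4 < alloy 6 < alloy 1 < alloy 8 < alloy 9 < alloy 11 < alloy 15 < alloy 16 < alloy 7 < alloy 14.
Counting 7 from the largest end gives alloy 8.

alloy 8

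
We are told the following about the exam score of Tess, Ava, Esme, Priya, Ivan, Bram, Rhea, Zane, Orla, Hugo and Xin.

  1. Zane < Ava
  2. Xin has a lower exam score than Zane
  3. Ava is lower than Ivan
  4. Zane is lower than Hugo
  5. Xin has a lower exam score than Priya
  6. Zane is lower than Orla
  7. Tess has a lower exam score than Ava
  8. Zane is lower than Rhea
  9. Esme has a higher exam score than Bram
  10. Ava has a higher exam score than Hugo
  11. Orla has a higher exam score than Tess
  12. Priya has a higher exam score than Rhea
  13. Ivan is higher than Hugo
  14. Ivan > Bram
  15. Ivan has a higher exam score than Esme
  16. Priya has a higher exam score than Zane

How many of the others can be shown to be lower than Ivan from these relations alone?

Directly below Ivan: Bram, Esme, Hugo, Ava.
One step further: Tess, Zane (6 so far).
One step further: Xin (7 so far).
No other element is forced below Ivan by the given relations, so the count is 7.

7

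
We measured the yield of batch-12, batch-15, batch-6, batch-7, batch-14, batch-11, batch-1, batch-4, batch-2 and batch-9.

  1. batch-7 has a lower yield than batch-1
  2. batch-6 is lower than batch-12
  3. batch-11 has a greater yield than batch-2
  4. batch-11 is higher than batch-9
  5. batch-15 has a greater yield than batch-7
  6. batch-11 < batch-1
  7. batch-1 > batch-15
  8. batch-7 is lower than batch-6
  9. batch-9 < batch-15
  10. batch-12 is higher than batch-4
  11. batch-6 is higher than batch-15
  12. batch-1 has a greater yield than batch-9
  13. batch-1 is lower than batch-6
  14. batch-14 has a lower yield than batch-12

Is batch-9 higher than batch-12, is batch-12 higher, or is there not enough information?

batch-9 < batch-11 and batch-11 < batch-1 give batch-9 < batch-1.
With batch-1 < batch-6: batch-9 < batch-11 < batch-1 < batch-6.
With batch-6 < batch-12: batch-9 < batch-11 < batch-1 < batch-6 < batch-12.
So batch-12 is higher.

batch-12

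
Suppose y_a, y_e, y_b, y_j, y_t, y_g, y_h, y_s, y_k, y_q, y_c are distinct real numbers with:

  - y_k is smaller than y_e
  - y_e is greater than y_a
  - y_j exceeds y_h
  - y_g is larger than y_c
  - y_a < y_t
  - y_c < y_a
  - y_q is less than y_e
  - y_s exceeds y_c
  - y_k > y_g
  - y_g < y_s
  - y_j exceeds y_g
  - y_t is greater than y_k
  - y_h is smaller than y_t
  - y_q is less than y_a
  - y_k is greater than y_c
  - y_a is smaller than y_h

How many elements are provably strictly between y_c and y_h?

The relations place y_c below y_h. An element lies strictly between them when it is forced above y_c and also forced below y_h.
Above y_c: {y_g, y_a, y_k, y_e, y_j, y_s, y_t}. Below y_h: {y_q, y_a}.
Intersection: {y_a} — 1.

1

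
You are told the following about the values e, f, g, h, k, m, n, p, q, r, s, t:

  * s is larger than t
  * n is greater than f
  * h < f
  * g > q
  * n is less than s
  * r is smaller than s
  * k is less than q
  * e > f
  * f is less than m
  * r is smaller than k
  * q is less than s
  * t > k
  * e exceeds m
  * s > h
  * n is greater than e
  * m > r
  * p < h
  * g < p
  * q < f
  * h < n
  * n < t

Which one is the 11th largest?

Piecing the relations together gives one ordering: r < k < q < g < p < h < f < m < e < n < t < s.
The 11th largest is k.

k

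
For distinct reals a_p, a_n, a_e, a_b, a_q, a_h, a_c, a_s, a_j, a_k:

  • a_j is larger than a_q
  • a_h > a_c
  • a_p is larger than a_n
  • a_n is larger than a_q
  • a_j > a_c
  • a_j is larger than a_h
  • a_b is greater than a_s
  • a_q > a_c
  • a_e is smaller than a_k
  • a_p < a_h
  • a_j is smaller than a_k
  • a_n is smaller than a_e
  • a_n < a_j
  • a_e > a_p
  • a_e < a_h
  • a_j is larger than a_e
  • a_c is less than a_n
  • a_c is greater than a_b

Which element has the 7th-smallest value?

a_e

Chaining the given pairs: a_s < a_b < a_c < a_q < a_n < a_p < a_e < a_h < a_j < a_k.
Counting 7 from the smallest end gives a_e.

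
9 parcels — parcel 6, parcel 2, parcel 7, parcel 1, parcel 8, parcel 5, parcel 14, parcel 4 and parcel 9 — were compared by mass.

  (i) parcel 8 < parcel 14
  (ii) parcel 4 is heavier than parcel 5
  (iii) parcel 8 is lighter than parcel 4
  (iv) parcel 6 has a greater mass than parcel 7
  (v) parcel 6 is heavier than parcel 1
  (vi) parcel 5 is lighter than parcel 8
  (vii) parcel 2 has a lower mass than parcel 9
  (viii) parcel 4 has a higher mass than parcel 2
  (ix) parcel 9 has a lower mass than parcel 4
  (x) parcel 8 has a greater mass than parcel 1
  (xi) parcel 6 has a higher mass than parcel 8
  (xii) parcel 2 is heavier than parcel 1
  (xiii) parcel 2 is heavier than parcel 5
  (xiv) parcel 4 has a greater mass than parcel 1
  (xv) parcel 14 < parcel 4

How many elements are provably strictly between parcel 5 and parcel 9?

1

Chaining upward from parcel 5 reaches: parcel 8, parcel 14, parcel 2, parcel 4, parcel 6.
Chaining downward from parcel 9 reaches: parcel 1, parcel 2.
Strictly between parcel 5 and parcel 9 are those in both lists: parcel 2 — 1 element.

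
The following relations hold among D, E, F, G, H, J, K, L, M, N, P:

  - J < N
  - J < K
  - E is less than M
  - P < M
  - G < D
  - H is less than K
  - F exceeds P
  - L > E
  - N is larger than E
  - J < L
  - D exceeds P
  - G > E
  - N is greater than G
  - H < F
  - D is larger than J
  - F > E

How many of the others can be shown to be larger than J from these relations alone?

4

The elements the relations force above J are D, L, K, N — no chain reaches any other.
That is 4.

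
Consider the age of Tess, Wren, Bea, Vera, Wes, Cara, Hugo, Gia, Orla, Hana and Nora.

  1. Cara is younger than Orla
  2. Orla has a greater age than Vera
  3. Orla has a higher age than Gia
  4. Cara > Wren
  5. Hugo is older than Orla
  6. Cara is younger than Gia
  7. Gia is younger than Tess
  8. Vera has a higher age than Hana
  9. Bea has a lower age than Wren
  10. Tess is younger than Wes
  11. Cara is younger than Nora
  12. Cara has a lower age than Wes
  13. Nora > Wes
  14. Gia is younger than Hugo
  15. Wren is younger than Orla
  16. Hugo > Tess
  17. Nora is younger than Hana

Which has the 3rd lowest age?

Piecing the relations together gives one ordering: Bea < Wren < Cara < Gia < Tess < Wes < Nora < Hana < Vera < Orla < Hugo.
The 3rd smallest is Cara.

Cara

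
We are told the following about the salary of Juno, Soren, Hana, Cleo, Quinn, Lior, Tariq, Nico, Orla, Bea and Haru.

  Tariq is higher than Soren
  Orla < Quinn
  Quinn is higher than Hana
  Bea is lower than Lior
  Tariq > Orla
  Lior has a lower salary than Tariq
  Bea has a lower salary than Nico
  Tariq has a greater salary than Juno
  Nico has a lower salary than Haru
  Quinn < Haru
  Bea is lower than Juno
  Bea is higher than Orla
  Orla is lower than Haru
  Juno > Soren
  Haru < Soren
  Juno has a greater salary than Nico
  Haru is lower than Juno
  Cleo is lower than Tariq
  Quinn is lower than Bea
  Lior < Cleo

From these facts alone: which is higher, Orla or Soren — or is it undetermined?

Soren

Orla < Quinn < Bea < Nico < Haru < Soren, by transitivity through Quinn, Bea, Nico, Haru.
So Soren is higher.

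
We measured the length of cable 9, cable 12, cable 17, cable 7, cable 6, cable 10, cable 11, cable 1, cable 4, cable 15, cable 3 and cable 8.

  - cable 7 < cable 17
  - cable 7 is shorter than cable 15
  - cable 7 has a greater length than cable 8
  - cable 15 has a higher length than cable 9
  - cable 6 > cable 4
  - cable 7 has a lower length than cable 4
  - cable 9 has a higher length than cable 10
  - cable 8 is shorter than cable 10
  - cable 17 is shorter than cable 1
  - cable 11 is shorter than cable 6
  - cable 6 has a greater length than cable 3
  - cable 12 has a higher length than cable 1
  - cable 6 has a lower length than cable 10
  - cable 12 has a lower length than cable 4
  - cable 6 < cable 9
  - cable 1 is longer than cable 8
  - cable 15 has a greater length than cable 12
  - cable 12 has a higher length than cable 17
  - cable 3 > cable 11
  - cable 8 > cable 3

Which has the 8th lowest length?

cable 4

Chaining the given pairs: cable 11 < cable 3 < cable 8 < cable 7 < cable 17 < cable 1 < cable 12 < cable 4 < cable 6 < cable 10 < cable 9 < cable 15.
The 8th smallest is cable 4.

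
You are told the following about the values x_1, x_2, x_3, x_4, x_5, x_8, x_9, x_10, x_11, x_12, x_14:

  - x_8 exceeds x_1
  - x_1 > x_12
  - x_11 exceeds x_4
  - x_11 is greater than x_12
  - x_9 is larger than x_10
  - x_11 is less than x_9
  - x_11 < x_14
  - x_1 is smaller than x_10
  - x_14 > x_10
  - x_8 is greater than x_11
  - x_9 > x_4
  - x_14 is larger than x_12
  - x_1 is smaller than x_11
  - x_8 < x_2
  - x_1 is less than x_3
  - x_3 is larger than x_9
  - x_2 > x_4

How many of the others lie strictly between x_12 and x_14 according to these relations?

The relations place x_12 below x_14. An element lies strictly between them when it is forced above x_12 and also forced below x_14.
Above x_12: {x_1, x_11, x_10, x_8, x_9, x_2, x_3}. Below x_14: {x_1, x_4, x_11, x_10}.
Intersection: {x_1, x_11, x_10} — 3.

3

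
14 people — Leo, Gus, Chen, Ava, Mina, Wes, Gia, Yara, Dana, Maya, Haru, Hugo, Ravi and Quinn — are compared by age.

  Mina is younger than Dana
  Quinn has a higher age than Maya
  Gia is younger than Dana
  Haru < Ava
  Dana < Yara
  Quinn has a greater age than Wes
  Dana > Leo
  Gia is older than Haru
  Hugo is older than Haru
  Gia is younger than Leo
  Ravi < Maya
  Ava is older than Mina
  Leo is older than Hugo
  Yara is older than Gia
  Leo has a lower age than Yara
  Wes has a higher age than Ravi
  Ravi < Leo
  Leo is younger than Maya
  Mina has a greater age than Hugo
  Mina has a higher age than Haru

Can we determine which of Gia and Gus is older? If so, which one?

Following every chain through Gia: above Gia we get Leo, Dana, Maya, Yara, Quinn; below Gia we get Haru.
Gus is not reached, and no chain runs the other way from Gus to Gia.
So the given relations leave the order of Gia and Gus undetermined.

undetermined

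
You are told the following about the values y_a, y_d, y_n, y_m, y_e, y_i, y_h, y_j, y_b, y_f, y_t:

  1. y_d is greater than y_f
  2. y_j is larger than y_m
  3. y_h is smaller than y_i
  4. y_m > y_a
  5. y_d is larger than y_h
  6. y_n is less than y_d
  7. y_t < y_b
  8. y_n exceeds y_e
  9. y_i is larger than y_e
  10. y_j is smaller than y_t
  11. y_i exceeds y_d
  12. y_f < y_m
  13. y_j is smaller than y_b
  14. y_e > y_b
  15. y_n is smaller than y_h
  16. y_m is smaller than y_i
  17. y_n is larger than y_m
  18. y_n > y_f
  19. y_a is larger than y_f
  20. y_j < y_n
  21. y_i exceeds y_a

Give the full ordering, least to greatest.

y_f < y_a < y_m < y_j < y_t < y_b < y_e < y_n < y_h < y_d < y_i

The consecutive links are each given: y_f < y_a; y_a < y_m; y_m < y_j; y_j < y_t; y_t < y_b; y_b < y_e; y_e < y_n; y_n < y_h; y_h < y_d; y_d < y_i.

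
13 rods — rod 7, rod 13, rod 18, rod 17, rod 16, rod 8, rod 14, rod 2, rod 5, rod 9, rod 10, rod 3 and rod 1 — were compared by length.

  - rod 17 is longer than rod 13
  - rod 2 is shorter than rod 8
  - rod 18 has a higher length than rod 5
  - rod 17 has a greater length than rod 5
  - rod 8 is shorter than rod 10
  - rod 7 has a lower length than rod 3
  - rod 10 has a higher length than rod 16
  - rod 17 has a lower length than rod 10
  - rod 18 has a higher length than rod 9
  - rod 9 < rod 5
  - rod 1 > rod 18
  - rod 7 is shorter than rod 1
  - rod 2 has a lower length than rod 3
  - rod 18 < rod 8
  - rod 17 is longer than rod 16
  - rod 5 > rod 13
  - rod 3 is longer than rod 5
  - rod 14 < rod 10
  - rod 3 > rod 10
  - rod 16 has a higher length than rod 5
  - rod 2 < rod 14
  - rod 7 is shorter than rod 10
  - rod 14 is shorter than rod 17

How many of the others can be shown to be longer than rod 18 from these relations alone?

From rod 18 the given relations immediately reach rod 8, rod 1.
From those, rod 10 — 3 in total.
From those, rod 3 — 4 in total.
Nothing else is reachable above rod 18; 4 in all.

4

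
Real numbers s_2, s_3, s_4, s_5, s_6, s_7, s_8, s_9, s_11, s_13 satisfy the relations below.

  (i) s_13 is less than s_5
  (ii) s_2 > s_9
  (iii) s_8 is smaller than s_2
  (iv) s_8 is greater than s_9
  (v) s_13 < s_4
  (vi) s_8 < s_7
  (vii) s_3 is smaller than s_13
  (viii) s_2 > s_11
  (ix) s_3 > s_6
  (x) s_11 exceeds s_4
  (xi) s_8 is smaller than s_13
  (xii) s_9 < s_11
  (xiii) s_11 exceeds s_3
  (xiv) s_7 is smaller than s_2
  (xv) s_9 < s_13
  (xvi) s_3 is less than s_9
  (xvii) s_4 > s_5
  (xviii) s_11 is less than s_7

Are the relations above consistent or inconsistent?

consistent

Every relation is compatible with s_6 < s_3 < s_9 < s_8 < s_13 < s_5 < s_4 < s_11 < s_7 < s_2; the set is consistent.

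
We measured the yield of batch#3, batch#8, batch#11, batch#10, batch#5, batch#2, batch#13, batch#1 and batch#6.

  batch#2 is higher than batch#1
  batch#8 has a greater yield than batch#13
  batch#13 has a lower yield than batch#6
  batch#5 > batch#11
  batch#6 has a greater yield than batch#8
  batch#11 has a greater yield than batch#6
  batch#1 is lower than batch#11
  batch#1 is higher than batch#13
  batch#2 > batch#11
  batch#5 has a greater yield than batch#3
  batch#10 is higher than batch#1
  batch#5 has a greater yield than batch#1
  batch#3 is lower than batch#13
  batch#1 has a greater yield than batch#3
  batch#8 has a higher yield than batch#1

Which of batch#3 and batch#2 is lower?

batch#3

The relevant relations are batch#3 < batch#13; batch#13 < batch#1; batch#1 < batch#8; batch#8 < batch#6; batch#6 < batch#11; batch#11 < batch#2.
Together: batch#3 < batch#13 < batch#1 < batch#8 < batch#6 < batch#11 < batch#2.
So batch#3 < batch#2; batch#3 is the lower of the two.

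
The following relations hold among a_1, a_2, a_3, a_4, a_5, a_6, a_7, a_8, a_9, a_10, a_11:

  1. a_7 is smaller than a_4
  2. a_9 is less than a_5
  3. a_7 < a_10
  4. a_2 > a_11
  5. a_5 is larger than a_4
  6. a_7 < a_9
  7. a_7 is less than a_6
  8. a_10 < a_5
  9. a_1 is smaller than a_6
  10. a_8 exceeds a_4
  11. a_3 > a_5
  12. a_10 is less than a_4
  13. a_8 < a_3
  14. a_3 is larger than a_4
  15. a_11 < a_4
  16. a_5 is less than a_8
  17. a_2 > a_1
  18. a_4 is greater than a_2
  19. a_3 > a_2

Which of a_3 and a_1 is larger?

a_3

Chaining the given relations: a_1 < a_2 < a_4 < a_5 < a_8 < a_3.
So a_1 < a_3; a_3 is the larger of the two.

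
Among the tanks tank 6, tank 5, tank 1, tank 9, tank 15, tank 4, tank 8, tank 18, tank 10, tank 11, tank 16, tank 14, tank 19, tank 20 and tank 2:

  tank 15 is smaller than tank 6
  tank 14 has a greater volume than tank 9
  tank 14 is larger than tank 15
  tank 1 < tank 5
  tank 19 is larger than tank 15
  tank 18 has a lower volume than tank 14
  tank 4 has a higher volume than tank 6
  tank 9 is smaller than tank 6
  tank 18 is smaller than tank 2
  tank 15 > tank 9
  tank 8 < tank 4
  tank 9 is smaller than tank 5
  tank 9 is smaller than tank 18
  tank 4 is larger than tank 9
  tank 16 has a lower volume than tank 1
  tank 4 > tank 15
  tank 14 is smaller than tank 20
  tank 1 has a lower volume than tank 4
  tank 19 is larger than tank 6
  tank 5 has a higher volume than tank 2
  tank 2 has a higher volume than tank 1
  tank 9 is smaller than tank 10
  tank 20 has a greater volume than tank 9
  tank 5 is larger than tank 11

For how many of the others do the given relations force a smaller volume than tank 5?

6

Directly below tank 5: tank 9, tank 11, tank 1, tank 2.
One step further: tank 16, tank 18 (6 so far).
Nothing else is reachable below tank 5; 6 in all.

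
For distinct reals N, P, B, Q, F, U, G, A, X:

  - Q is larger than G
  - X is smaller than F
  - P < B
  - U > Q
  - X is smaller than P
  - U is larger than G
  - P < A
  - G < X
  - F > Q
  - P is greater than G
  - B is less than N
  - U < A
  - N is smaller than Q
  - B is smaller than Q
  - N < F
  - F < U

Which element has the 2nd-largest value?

U

Piecing the relations together gives one ordering: G < X < P < B < N < Q < F < U < A.
The 2nd largest is U.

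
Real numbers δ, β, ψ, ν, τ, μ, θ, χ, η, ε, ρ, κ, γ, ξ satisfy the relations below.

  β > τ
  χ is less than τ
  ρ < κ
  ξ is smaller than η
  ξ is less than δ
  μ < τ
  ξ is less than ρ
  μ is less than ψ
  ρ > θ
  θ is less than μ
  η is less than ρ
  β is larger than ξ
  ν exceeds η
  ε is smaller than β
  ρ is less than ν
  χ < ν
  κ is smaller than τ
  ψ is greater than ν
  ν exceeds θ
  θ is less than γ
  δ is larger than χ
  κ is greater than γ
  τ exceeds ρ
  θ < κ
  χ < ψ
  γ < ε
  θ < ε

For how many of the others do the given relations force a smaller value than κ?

5

From κ the given relations immediately reach θ, γ, ρ.
From those, ξ, η — 5 in total.
No other element is forced below κ by the given relations, so the count is 5.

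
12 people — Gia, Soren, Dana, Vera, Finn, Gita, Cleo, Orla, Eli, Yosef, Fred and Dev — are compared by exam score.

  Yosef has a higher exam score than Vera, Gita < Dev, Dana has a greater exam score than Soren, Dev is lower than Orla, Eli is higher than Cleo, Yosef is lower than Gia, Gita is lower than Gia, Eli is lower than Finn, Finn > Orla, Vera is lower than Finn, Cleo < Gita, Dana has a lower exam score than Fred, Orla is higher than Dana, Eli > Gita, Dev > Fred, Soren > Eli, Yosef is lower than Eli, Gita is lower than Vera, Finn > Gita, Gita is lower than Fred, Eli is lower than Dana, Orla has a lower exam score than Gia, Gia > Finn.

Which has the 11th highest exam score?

The consecutive relations fix a unique order: Cleo < Gita < Vera < Yosef < Eli < Soren < Dana < Fred < Dev < Orla < Finn < Gia.
The 11th largest is Gita.

Gita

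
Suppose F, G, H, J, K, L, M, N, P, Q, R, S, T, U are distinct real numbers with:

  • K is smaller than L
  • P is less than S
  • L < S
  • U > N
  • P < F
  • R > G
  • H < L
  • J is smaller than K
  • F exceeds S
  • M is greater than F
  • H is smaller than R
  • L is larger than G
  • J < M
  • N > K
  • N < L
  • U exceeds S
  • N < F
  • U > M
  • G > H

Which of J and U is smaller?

J < K and K < N give J < N.
With N < L: J < K < N < L.
With L < S: J < K < N < L < S.
Then S < F extends the chain to F.
Then F < M extends the chain to M.
Then M < U extends the chain to U.
So J < U; J is the smaller of the two.

J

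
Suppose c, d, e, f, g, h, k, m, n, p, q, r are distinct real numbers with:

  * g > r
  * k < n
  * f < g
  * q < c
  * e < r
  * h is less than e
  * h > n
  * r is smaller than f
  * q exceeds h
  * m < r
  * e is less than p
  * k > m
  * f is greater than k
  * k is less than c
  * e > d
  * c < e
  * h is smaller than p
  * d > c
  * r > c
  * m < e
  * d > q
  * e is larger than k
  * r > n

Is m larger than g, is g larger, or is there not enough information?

The relevant relations are m < k; k < n; n < h; h < q; q < c; c < d; d < e; e < r; r < f; f < g.
Together: m < k < n < h < q < c < d < e < r < f < g.
So g is larger.

g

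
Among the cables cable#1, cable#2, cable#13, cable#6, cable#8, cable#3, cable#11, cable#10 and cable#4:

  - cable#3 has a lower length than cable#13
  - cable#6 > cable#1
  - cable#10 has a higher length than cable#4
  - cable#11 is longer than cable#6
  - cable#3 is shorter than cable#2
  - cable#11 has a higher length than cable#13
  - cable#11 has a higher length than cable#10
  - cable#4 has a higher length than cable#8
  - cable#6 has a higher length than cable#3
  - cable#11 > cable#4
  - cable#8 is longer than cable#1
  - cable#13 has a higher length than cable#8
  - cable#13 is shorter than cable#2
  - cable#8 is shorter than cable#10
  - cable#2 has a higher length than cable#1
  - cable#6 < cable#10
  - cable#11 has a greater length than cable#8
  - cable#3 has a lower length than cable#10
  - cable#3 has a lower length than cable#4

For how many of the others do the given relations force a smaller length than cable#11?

Directly below cable#11: cable#8, cable#4, cable#13, cable#6, cable#10.
One step further: cable#1, cable#3 (7 so far).
No other element is forced below cable#11 by the given relations, so the count is 7.

7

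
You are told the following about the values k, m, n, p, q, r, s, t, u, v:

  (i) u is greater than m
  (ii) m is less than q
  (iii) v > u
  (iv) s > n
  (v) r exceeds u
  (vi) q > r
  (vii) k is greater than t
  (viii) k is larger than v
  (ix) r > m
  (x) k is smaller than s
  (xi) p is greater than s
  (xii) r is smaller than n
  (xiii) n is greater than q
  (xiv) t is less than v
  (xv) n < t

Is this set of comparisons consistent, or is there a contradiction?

consistent

Every relation is compatible with m < u < r < q < n < t < v < k < s < p; the set is consistent.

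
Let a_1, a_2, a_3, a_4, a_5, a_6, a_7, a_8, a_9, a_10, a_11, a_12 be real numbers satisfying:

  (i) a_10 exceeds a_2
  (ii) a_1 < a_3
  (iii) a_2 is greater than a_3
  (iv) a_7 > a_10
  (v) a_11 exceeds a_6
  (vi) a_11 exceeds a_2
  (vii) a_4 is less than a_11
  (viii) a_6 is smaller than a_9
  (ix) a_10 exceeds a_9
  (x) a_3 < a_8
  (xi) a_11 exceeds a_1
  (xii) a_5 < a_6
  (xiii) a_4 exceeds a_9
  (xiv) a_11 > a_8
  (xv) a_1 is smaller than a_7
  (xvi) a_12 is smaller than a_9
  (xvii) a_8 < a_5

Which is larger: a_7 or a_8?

a_8 < a_5 and a_5 < a_6 give a_8 < a_6.
Then a_6 < a_9 extends the chain to a_9.
With a_9 < a_10: a_8 < a_5 < a_6 < a_9 < a_10.
Then a_10 < a_7 extends the chain to a_7.
So a_8 < a_7; a_7 is the larger of the two.

a_7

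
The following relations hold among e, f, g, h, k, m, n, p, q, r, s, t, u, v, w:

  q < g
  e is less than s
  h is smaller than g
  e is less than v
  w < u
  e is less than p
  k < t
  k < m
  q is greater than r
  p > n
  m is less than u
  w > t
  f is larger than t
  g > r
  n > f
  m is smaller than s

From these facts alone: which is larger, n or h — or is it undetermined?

undetermined

Following every chain through h: above h we get g.
n is not reached, and no chain runs the other way from n to h.
So the given relations leave the order of h and n undetermined.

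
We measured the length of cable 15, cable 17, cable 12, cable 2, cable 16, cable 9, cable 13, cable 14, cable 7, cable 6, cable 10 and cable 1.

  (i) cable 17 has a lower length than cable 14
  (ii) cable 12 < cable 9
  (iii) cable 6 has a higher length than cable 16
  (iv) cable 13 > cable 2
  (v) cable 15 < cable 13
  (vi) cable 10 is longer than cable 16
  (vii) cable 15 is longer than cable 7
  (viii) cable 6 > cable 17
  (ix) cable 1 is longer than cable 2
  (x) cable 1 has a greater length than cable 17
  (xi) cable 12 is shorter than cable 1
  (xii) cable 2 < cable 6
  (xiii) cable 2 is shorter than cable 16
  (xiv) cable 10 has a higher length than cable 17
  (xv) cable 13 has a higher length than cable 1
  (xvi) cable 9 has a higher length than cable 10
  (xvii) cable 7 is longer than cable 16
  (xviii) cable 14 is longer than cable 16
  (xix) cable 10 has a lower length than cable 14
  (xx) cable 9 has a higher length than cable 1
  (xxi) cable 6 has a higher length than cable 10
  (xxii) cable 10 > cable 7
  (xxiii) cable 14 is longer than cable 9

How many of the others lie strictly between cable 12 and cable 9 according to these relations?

Chaining upward from cable 12 reaches: cable 1, cable 13, cable 14.
Chaining downward from cable 9 reaches: cable 2, cable 17, cable 16, cable 7, cable 1, cable 10.
Strictly between cable 12 and cable 9 are those in both lists: cable 1 — 1 element.

1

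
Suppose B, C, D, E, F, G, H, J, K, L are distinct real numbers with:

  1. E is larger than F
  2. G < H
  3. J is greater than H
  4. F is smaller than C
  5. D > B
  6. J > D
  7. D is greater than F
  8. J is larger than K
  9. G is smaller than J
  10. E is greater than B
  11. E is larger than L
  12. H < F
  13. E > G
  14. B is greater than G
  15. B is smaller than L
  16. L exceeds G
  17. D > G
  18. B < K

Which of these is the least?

G

H is not least since G < H; B is not least since G < B; F is not least since H < F; L is not least since B < L; D is not least since G < D; K is not least since B < K; J is not least since G < J; E is not least since F < E; C is not least since F < C.
Only G has nothing below it, so G is the least.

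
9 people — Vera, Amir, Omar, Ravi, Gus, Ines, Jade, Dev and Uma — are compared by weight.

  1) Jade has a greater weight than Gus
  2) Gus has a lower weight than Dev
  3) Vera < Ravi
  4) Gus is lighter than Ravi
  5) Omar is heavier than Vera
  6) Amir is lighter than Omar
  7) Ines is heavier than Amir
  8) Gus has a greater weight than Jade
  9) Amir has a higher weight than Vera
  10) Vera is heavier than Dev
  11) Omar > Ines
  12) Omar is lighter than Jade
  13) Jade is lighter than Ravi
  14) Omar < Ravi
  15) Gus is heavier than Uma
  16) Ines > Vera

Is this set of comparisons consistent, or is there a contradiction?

inconsistent

Chaining the given relations yields Gus < Dev < Vera < Amir < Ines < Omar < Jade, so Gus < Jade. But one relation states Jade < Gus. These cannot both hold.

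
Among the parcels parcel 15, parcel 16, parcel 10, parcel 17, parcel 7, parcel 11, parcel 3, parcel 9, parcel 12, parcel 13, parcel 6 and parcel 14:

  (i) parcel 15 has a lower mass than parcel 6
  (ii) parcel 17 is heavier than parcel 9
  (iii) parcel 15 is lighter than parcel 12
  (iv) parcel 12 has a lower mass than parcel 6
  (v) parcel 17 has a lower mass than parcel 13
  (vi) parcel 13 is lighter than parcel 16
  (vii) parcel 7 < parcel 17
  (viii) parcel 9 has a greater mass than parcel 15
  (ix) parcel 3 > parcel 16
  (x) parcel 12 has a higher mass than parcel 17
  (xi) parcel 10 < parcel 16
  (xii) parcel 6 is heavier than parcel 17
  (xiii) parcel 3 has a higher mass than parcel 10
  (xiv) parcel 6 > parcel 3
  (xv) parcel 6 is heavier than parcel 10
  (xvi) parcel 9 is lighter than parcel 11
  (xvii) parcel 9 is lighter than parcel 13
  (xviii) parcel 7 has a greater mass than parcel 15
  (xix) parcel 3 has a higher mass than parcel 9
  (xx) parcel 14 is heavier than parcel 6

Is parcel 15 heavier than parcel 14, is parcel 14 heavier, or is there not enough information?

parcel 15 < parcel 9 and parcel 9 < parcel 17 give parcel 15 < parcel 17.
Then parcel 17 < parcel 13 extends the chain to parcel 13.
Then parcel 13 < parcel 16 extends the chain to parcel 16.
Then parcel 16 < parcel 3 extends the chain to parcel 3.
With parcel 3 < parcel 6: parcel 15 < parcel 9 < parcel 17 < parcel 13 < parcel 16 < parcel 3 < parcel 6.
Then parcel 6 < parcel 14 extends the chain to parcel 14.
So parcel 14 is heavier.

parcel 14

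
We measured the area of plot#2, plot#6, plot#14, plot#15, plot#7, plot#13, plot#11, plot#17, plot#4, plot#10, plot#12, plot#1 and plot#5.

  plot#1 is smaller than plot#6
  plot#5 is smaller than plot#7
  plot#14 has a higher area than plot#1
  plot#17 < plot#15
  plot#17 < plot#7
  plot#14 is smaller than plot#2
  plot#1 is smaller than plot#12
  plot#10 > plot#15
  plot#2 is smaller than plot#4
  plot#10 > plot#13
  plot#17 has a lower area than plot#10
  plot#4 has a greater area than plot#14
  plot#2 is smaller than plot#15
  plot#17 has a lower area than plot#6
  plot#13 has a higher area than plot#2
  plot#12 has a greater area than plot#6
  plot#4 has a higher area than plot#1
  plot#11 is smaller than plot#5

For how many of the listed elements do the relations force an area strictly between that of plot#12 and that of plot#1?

1

Chaining upward from plot#1 reaches: plot#14, plot#2, plot#15, plot#13, plot#6, plot#10, plot#4.
Chaining downward from plot#12 reaches: plot#17, plot#6.
Strictly between plot#1 and plot#12 are those in both lists: plot#6 — 1 element.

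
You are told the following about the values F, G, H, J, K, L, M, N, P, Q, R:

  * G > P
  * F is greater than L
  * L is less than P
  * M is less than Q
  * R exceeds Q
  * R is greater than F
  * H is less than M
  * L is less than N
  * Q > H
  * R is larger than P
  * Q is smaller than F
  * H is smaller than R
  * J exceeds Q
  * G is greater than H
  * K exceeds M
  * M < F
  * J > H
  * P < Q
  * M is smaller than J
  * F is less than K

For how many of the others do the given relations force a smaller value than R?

From R the given relations immediately reach H, P, Q, F.
From those, L, M — 6 in total.
No other element is forced below R by the given relations, so the count is 6.

6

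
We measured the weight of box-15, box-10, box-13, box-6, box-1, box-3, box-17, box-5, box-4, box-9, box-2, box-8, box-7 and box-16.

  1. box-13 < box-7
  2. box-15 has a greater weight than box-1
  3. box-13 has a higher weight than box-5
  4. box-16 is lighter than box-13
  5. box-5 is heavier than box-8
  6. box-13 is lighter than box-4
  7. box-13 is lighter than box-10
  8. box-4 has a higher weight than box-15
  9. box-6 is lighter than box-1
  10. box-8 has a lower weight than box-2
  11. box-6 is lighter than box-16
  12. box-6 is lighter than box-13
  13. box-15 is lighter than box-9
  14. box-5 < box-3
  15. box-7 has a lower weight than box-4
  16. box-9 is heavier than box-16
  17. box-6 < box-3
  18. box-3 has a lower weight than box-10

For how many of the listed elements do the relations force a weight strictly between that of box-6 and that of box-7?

The relations place box-6 below box-7. An element lies strictly between them when it is forced above box-6 and also forced below box-7.
Above box-6: {box-3, box-1, box-16, box-13, box-15, box-9, box-4, box-10}. Below box-7: {box-8, box-5, box-16, box-13}.
Intersection: {box-16, box-13} — 2.

2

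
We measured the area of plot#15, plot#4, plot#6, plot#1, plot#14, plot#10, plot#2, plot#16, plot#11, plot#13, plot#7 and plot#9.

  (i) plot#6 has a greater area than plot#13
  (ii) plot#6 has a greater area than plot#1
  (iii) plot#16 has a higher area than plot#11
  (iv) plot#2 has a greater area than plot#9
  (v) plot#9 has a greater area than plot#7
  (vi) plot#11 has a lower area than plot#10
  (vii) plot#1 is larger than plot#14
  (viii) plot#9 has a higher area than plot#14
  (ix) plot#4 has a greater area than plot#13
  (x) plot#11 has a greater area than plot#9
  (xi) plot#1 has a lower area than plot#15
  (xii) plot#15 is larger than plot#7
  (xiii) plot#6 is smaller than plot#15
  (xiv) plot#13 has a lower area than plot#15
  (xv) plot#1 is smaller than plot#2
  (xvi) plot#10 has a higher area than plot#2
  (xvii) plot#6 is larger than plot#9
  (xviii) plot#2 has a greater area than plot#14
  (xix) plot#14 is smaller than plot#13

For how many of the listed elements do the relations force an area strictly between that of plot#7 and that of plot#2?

Chaining upward from plot#7 reaches: plot#9, plot#11, plot#10, plot#6, plot#15, plot#16.
Chaining downward from plot#2 reaches: plot#14, plot#1, plot#9.
Strictly between plot#7 and plot#2 are those in both lists: plot#9 — 1 element.

1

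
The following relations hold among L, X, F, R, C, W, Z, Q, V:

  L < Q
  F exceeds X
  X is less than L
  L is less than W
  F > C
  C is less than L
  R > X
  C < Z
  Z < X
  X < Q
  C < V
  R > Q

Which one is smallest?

C

Chaining upward from C: directly above it, Z, V, L, F; then X, Q, W; then R.
That covers every other element, and nothing is given below C, so C is the smallest.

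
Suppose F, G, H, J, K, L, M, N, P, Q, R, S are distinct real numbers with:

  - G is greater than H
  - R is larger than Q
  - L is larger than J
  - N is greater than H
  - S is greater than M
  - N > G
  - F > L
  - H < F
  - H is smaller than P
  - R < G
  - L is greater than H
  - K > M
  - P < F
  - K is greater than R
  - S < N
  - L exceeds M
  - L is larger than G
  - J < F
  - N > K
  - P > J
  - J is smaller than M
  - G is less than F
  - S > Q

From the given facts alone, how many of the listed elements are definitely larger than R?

Directly above R: G, K.
One step further: L, N, F (5 so far).
No other element is forced above R by the given relations, so the count is 5.

5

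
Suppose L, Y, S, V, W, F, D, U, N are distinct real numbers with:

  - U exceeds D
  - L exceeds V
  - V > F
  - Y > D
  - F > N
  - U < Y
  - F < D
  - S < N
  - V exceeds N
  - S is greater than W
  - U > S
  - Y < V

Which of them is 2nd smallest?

Chaining the given pairs: W < S < N < F < D < U < Y < V < L.
Counting 2 from the smallest end gives S.

S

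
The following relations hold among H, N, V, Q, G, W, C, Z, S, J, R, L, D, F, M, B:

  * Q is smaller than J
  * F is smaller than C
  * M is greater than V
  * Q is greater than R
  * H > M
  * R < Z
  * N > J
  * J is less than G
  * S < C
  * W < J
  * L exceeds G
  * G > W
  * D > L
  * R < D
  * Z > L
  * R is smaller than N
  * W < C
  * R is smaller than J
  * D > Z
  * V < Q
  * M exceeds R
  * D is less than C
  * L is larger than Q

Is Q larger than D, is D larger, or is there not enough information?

D

Link the given pairs in sequence: Q < J; J < G; G < L; L < Z; Z < D.
Together: Q < J < G < L < Z < D.
So D is larger.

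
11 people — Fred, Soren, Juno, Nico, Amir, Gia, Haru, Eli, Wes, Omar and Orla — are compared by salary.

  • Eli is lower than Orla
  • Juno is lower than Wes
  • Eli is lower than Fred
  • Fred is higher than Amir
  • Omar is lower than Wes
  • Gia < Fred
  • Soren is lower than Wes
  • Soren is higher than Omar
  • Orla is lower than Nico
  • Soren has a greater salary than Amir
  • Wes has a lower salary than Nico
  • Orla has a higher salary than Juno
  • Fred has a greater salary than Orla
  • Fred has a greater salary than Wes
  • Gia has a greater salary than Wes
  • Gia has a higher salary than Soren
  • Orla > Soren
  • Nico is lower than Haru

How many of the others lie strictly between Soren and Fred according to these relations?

Chaining upward from Soren reaches: Wes, Gia, Orla, Nico, Haru.
Chaining downward from Fred reaches: Omar, Amir, Eli, Juno, Wes, Gia, Orla.
Strictly between Soren and Fred are those in both lists: Wes, Gia, Orla — 3 elements.

3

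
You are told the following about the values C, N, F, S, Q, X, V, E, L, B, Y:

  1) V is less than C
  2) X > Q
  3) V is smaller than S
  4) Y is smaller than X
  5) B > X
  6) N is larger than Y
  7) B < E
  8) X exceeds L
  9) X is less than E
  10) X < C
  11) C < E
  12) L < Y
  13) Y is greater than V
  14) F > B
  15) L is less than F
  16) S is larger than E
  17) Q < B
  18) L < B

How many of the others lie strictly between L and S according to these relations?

The relations place L below S. An element lies strictly between them when it is forced above L and also forced below S.
Above L: {Y, X, B, N, C, E, F}. Below S: {V, Q, Y, X, B, C, E}.
Intersection: {Y, X, B, C, E} — 5.

5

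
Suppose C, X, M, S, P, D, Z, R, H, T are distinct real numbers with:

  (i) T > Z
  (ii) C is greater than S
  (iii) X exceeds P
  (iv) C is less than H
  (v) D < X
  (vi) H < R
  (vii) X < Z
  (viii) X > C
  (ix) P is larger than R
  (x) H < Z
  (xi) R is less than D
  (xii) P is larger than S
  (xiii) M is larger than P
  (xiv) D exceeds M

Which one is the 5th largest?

The consecutive relations fix a unique order: S < C < H < R < P < M < D < X < Z < T.
Counting 5 from the largest end gives M.

M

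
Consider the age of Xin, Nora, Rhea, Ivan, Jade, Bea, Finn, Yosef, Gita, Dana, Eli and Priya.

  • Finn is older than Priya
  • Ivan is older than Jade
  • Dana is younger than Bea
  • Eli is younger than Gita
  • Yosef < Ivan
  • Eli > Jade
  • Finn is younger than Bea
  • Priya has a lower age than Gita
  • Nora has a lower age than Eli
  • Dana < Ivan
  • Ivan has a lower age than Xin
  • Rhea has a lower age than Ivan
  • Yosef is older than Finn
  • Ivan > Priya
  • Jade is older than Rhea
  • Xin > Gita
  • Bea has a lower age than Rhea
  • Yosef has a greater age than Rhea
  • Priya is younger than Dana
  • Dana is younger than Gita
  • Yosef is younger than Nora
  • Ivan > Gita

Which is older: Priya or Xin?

Xin

The relevant relations are Priya < Dana; Dana < Bea; Bea < Rhea; Rhea < Yosef; Yosef < Nora; Nora < Eli; Eli < Gita; Gita < Ivan; Ivan < Xin.
Together: Priya < Dana < Bea < Rhea < Yosef < Nora < Eli < Gita < Ivan < Xin.
So Priya < Xin; Xin is the older of the two.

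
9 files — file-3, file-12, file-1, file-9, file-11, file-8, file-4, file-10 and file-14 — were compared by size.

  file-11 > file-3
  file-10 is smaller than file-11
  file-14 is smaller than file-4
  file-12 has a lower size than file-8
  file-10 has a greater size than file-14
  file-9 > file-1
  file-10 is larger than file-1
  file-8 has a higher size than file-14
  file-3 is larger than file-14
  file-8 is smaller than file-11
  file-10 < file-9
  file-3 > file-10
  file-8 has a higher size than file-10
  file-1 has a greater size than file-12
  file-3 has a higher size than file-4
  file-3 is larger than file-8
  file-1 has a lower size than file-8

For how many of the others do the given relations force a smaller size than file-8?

From file-8 the given relations immediately reach file-12, file-1, file-14, file-10.
Nothing else is reachable below file-8; 4 in all.

4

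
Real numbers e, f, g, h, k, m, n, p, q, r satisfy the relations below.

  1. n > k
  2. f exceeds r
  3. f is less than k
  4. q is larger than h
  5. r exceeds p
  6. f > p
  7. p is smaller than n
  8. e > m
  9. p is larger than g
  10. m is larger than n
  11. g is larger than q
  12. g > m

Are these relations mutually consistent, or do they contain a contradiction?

Chaining the given relations yields g < p < r < f < k < n < m, so g < m. But one relation states m < g. These cannot both hold.

inconsistent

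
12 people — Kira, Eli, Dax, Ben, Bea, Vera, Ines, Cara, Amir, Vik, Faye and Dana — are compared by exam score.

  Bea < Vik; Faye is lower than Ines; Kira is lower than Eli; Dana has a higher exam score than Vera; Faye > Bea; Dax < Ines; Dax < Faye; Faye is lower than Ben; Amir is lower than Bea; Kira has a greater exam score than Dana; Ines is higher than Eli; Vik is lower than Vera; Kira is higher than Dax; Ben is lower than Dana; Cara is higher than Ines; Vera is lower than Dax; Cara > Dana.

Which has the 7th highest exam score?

Faye

The consecutive relations fix a unique order: Amir < Bea < Vik < Vera < Dax < Faye < Ben < Dana < Kira < Eli < Ines < Cara.
The 7th largest is Faye.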